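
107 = 107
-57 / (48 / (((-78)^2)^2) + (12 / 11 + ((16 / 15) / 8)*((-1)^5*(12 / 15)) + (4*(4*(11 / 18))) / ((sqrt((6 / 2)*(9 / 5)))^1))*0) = -43955379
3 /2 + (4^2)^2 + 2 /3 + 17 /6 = 261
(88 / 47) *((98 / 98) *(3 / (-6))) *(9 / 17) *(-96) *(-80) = -3041280 / 799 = -3806.36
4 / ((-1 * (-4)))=1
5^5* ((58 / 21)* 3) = 181250 / 7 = 25892.86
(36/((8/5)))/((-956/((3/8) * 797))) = -107595/15296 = -7.03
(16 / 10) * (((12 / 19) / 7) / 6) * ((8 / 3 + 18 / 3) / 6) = 208 / 5985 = 0.03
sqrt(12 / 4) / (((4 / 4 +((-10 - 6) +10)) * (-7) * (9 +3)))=sqrt(3) / 420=0.00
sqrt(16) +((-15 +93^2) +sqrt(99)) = 3* sqrt(11) +8638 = 8647.95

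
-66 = -66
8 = 8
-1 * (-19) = 19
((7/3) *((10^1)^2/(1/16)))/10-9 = 1093/3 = 364.33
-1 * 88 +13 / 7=-603 / 7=-86.14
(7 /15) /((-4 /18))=-21 /10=-2.10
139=139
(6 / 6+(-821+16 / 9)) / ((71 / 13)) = -95732 / 639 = -149.82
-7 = -7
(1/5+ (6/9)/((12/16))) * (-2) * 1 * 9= -98/5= -19.60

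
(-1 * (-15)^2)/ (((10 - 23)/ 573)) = 128925/ 13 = 9917.31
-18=-18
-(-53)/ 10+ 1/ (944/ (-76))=5.22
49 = 49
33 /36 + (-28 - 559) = -7033 /12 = -586.08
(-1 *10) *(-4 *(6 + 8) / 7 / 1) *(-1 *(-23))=1840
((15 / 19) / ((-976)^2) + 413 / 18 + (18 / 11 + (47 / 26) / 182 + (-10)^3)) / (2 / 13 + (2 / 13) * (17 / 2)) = -2067569177089645 / 3098014343424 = -667.39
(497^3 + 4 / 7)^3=634602275040979656776455875 / 343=1850152405367287629085877.00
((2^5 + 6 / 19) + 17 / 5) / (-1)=-3393 / 95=-35.72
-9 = -9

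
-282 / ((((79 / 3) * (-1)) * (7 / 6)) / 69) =633.35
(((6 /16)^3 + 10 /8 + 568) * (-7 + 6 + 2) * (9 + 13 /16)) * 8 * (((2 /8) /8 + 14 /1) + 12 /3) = 26405153487 /32768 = 805821.33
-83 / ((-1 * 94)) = 83 / 94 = 0.88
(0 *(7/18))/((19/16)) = 0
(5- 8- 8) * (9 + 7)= -176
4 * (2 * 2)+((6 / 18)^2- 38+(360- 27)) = 2800 / 9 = 311.11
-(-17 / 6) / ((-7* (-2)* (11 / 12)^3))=2448 / 9317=0.26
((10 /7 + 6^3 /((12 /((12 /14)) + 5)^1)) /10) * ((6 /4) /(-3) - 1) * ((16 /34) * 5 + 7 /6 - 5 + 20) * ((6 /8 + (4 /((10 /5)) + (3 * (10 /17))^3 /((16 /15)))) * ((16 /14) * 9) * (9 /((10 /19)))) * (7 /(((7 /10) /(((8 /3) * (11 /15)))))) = -98857263355092 /102313225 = -966221.75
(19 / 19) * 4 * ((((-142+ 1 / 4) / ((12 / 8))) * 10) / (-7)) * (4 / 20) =108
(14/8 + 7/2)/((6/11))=77/8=9.62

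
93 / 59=1.58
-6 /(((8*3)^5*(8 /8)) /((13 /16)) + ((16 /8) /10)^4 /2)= -97500 /159252480013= -0.00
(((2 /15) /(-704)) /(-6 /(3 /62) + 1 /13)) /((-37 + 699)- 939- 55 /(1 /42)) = -1 /1692709920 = -0.00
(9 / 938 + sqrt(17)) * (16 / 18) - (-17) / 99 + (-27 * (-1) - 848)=-38111482 / 46431 + 8 * sqrt(17) / 9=-817.15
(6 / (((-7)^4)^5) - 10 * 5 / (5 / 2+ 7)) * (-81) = 646317357010657198866 / 1516053059654628019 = 426.32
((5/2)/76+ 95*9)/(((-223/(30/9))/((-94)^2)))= -1435463425/12711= -112930.80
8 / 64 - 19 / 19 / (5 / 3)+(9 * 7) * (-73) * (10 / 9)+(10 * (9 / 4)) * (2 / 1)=-202619 / 40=-5065.48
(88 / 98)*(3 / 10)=66 / 245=0.27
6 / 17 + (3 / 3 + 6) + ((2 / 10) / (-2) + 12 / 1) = 3273 / 170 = 19.25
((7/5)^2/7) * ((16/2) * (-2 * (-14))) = 1568/25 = 62.72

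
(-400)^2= 160000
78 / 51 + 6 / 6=43 / 17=2.53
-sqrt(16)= -4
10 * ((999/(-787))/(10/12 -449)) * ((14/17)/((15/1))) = 55944/35976131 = 0.00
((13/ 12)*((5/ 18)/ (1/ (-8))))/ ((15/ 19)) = -3.05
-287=-287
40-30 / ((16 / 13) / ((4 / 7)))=365 / 14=26.07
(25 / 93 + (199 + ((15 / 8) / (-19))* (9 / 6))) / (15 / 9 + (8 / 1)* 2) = 5629543 / 499472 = 11.27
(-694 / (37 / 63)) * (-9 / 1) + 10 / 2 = 393683 / 37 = 10640.08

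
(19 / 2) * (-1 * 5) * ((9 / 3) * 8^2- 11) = -17195 / 2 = -8597.50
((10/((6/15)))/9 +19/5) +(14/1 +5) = 1151/45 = 25.58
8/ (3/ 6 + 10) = 16/ 21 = 0.76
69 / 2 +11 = 91 / 2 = 45.50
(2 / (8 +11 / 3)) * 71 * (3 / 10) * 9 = 5751 / 175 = 32.86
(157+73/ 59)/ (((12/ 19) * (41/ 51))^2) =121751943/ 198358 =613.80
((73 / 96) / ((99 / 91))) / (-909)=-6643 / 8639136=-0.00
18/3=6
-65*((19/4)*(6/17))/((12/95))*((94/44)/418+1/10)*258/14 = -769969395/460768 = -1671.06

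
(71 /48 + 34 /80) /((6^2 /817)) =373369 /8640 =43.21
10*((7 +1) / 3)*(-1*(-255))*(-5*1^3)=-34000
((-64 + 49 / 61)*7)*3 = -80955 / 61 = -1327.13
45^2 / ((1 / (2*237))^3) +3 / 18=1293931551601 / 6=215655258600.17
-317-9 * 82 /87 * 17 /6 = -341.03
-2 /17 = -0.12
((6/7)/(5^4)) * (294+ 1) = 354/875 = 0.40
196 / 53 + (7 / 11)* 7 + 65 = 42648 / 583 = 73.15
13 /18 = 0.72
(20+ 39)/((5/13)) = 767/5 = 153.40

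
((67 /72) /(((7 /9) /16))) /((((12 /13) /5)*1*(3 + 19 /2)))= 871 /105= 8.30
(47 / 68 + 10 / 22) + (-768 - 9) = -775.85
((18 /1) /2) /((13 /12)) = 108 /13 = 8.31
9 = 9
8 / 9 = 0.89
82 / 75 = 1.09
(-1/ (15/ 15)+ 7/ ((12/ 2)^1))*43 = 43/ 6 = 7.17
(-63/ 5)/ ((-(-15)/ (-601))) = 504.84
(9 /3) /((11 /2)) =6 /11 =0.55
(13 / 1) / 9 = 13 / 9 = 1.44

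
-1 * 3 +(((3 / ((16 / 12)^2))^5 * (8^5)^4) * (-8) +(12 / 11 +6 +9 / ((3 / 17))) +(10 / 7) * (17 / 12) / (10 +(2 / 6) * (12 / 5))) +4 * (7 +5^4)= -3148794873796859502566261 / 24948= -126214320739011524072.72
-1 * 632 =-632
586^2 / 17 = 343396 / 17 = 20199.76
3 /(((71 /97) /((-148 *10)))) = -430680 /71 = -6065.92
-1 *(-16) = 16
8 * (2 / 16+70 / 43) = 603 / 43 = 14.02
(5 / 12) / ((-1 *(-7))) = 5 / 84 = 0.06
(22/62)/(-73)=-11/2263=-0.00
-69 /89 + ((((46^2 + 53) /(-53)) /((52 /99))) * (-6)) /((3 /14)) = 133729872 /61321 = 2180.82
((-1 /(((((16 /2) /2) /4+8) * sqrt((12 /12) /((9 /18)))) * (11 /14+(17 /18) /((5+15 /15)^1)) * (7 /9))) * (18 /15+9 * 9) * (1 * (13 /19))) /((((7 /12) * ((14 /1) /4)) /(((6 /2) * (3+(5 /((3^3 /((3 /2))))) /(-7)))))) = -430474824 * sqrt(2) /23233105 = -26.20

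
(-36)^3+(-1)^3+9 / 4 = -186619 / 4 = -46654.75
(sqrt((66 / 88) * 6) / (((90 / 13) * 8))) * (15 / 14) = 0.04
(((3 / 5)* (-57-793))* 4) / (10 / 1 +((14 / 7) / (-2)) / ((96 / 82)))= -97920 / 439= -223.05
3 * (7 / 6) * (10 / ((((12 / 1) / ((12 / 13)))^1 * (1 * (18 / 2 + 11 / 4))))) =140 / 611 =0.23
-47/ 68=-0.69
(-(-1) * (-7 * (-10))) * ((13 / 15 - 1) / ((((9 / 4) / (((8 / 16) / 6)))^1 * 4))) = -7 / 81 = -0.09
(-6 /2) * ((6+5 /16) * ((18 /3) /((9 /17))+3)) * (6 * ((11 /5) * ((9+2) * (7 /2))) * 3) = -33106689 /80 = -413833.61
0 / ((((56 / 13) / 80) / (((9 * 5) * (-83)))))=0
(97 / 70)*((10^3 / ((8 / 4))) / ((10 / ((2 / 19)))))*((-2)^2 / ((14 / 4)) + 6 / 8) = 25705 / 1862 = 13.81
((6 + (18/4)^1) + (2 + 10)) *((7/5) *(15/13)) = 945/26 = 36.35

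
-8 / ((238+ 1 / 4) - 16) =-0.04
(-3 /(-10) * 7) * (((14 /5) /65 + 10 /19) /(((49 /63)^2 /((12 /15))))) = 1.58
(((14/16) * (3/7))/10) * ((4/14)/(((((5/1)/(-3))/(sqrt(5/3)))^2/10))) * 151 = 1359/140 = 9.71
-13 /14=-0.93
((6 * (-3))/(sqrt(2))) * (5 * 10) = -450 * sqrt(2) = -636.40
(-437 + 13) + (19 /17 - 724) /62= -459185 /1054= -435.66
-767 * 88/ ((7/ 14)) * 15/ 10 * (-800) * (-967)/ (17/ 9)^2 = -12688222060800/ 289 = -43903882563.32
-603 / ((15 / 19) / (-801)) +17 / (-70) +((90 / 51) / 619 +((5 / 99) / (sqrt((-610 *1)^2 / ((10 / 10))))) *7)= 1360769744366444 / 2224193895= 611803.56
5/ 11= 0.45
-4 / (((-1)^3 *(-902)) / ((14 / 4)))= -7 / 451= -0.02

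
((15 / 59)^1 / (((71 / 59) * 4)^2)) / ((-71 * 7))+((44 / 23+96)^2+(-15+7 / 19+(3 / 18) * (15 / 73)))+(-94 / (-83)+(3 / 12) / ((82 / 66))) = 958223874150735023407 / 100089184565233808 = 9573.70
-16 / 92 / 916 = -1 / 5267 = -0.00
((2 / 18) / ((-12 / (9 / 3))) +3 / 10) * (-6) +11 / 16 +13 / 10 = 17 / 48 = 0.35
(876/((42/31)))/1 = 4526/7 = 646.57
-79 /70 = -1.13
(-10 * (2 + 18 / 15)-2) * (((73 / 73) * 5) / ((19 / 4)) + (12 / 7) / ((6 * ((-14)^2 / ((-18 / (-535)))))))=-124789214 / 3486595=-35.79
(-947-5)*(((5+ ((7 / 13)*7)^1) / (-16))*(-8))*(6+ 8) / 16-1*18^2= -51693 / 13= -3976.38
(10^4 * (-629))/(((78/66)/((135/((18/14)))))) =-7264950000/13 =-558842307.69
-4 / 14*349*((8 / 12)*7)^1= -1396 / 3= -465.33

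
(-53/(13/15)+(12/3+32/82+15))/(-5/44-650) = 65296/1016431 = 0.06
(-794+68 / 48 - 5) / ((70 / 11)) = -105281 / 840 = -125.33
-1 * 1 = -1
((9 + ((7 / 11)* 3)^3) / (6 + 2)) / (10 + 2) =885 / 5324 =0.17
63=63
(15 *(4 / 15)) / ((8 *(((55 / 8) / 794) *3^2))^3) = 2002264736 / 121287375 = 16.51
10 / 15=2 / 3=0.67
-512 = -512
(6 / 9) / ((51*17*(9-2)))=2 / 18207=0.00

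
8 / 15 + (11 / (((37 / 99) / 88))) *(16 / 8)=2875256 / 555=5180.64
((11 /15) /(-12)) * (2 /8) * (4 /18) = -11 /3240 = -0.00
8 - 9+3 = 2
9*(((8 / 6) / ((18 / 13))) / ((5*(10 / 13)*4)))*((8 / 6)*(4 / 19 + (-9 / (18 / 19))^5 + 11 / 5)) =-13250843671 / 228000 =-58117.74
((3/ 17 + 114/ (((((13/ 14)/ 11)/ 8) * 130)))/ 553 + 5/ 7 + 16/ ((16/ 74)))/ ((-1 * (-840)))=0.09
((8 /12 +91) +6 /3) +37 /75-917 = -20571 /25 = -822.84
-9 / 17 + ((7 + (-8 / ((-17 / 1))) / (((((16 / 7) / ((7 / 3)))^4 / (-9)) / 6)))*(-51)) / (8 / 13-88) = -13982203 / 1114112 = -12.55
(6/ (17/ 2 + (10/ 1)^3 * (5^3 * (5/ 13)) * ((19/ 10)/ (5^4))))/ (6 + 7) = 12/ 4021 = 0.00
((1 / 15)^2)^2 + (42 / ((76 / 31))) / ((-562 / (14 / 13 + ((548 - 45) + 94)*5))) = -1279352652997 / 14054917500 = -91.03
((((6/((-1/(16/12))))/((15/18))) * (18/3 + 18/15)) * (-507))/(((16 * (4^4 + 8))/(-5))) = -4563/110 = -41.48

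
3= 3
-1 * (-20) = 20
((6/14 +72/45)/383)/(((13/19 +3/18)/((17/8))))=0.01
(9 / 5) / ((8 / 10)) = 9 / 4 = 2.25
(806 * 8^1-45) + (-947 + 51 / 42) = 5457.21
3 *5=15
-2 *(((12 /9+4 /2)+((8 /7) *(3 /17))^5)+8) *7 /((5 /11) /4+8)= -71401803636944 /3651121099647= -19.56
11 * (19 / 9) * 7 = 1463 / 9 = 162.56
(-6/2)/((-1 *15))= 1/5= 0.20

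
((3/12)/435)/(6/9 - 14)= -1/23200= -0.00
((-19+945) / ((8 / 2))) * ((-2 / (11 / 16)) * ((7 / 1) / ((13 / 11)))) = -51856 / 13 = -3988.92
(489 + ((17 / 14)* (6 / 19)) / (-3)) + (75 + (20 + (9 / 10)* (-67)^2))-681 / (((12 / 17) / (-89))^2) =-345413909203 / 31920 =-10821237.76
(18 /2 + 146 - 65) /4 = 45 /2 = 22.50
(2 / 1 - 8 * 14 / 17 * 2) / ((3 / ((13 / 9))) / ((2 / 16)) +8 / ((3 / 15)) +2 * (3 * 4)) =-0.14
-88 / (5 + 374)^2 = -88 / 143641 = -0.00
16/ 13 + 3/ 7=151/ 91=1.66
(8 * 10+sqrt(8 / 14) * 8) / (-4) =-20 - 4 * sqrt(7) / 7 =-21.51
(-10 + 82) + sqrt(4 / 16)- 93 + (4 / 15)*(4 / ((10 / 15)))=-189 / 10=-18.90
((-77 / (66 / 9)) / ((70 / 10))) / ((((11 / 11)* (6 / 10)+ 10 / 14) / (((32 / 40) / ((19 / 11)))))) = -231 / 437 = -0.53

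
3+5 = 8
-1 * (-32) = 32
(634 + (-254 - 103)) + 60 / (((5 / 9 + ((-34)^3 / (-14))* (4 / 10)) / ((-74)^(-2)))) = 134207656768 / 484504159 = 277.00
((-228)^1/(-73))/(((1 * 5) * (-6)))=-0.10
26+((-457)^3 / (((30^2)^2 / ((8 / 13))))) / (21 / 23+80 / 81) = -699139339 / 57541250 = -12.15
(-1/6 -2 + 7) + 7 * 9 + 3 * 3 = 461/6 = 76.83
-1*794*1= -794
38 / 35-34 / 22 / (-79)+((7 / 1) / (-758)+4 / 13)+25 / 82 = 10497788689 / 6144042905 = 1.71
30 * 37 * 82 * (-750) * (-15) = 1023975000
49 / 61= 0.80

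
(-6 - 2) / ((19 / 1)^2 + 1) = -4 / 181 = -0.02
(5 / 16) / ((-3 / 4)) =-5 / 12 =-0.42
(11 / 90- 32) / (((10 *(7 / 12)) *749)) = -0.01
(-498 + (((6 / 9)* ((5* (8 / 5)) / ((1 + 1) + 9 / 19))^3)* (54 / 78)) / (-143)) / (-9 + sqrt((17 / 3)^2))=144207803151 / 965034785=149.43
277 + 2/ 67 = 277.03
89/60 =1.48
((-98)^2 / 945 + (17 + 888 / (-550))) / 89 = 189697 / 660825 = 0.29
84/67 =1.25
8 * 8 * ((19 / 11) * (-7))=-8512 / 11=-773.82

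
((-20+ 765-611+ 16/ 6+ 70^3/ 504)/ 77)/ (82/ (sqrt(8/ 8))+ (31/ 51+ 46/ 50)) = 3125875/ 24601038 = 0.13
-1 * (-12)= 12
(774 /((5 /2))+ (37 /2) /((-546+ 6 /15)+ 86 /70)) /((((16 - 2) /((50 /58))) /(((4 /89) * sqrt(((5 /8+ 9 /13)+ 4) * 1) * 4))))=294908065 * sqrt(14378) /4474997163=7.90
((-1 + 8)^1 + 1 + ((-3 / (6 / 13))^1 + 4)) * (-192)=-1056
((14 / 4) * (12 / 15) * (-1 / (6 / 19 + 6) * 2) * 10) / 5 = -133 / 75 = -1.77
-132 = -132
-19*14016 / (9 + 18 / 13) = -1153984 / 45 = -25644.09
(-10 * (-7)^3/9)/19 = 3430/171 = 20.06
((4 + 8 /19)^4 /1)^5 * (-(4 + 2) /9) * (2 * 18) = -7341705557723997808394108383788452020224 /37589973457545958193355601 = -195310208612296.72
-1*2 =-2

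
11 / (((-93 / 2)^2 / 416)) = 18304 / 8649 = 2.12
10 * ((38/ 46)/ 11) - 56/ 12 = -2972/ 759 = -3.92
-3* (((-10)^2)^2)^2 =-300000000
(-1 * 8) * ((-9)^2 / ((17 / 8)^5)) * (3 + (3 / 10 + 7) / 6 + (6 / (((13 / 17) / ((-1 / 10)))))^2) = -433515331584 / 5998895825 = -72.27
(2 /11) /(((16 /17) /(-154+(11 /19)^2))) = -85731 /2888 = -29.69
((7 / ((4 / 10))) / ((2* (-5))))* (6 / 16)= -21 / 32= -0.66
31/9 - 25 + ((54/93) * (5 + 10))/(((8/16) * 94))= -280228/13113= -21.37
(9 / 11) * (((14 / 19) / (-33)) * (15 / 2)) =-315 / 2299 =-0.14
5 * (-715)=-3575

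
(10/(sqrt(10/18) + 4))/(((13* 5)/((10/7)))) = 720/12649 - 60* sqrt(5)/12649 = 0.05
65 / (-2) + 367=669 / 2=334.50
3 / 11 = 0.27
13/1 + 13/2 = 39/2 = 19.50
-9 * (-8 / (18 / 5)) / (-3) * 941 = -18820 / 3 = -6273.33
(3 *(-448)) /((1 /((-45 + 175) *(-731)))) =127720320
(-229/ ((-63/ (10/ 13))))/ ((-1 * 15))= -0.19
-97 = -97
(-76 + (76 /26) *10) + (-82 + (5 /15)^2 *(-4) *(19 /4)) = -15313 /117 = -130.88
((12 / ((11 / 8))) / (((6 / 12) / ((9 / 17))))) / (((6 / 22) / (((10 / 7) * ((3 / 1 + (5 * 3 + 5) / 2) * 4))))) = 299520 / 119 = 2516.97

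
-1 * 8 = -8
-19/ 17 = -1.12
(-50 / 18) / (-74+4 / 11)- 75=-109295 / 1458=-74.96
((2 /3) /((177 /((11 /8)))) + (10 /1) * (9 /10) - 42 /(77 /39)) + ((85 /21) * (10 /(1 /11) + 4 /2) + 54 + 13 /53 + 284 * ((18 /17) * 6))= 48407667685 /21050964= 2299.55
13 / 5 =2.60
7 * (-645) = -4515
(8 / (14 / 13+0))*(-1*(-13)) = 96.57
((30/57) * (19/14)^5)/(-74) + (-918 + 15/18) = -54755396047/59698464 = -917.20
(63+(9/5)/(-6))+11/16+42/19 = 99709/1520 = 65.60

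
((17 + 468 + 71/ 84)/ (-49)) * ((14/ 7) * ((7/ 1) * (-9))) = 122433/ 98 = 1249.32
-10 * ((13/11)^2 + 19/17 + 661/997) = -65161610/2050829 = -31.77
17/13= 1.31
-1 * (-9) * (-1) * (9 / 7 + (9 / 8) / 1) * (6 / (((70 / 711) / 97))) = -50276943 / 392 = -128257.51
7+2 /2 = 8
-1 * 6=-6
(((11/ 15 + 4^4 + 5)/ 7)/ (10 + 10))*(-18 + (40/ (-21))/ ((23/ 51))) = -3511807/ 84525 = -41.55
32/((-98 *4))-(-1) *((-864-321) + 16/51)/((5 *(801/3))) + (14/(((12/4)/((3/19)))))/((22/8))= -488844799/697258485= -0.70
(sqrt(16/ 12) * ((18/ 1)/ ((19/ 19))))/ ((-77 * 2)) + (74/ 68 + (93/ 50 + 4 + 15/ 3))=5078/ 425-6 * sqrt(3)/ 77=11.81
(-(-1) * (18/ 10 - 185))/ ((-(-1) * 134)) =-458/ 335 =-1.37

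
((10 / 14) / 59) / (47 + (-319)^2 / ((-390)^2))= 760500 / 2994440393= 0.00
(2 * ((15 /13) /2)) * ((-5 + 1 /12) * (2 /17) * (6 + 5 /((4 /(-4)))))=-295 /442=-0.67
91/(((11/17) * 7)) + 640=7261/11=660.09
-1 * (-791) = 791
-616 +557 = -59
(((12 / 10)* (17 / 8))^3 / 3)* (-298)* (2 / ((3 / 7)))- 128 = -15628777 / 2000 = -7814.39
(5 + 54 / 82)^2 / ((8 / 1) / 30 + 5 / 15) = 269120 / 5043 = 53.37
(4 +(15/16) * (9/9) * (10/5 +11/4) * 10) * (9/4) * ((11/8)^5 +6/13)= 32011117767/54525952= 587.08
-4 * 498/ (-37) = 1992/ 37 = 53.84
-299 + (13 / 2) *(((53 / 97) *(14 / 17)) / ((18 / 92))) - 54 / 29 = -123053843 / 430389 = -285.91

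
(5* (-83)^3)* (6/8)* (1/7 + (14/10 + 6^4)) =-38950702227/14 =-2782193016.21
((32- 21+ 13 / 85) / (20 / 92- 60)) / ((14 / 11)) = -10902 / 74375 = -0.15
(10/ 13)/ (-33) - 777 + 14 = -327337/ 429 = -763.02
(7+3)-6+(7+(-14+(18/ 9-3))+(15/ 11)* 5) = 31/ 11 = 2.82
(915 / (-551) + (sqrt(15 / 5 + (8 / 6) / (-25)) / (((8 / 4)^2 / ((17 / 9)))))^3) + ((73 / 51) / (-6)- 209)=-35558867 / 168606 + 1085773 * sqrt(663) / 52488000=-210.37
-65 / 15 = -13 / 3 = -4.33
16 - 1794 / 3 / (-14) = 411 / 7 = 58.71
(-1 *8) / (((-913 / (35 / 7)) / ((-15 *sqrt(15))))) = -600 *sqrt(15) / 913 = -2.55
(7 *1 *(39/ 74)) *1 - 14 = -763/ 74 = -10.31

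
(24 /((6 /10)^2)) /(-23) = -200 /69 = -2.90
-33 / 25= -1.32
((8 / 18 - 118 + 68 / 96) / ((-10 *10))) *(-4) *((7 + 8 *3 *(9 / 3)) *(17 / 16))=-11298659 / 28800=-392.31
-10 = -10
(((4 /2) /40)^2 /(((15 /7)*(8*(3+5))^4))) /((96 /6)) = 7 /1610612736000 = 0.00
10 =10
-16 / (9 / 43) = -688 / 9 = -76.44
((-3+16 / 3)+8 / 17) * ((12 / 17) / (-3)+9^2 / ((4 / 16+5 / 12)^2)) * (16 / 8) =1769911 / 1734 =1020.71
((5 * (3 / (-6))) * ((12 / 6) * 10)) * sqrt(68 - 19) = -350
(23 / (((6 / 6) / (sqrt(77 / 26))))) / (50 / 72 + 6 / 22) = 4554 * sqrt(2002) / 4979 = 40.92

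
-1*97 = -97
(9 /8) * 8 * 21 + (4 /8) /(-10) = 3779 /20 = 188.95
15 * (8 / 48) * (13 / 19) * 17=1105 / 38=29.08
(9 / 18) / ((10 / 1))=1 / 20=0.05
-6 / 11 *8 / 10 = -24 / 55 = -0.44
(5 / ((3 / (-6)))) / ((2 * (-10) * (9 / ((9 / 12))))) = 1 / 24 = 0.04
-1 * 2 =-2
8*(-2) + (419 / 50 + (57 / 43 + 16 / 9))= -87397 / 19350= -4.52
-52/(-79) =52/79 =0.66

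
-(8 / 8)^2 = -1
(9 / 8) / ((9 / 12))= 3 / 2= 1.50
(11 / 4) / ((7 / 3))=33 / 28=1.18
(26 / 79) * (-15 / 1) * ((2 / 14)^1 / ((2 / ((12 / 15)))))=-156 / 553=-0.28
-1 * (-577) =577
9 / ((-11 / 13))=-117 / 11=-10.64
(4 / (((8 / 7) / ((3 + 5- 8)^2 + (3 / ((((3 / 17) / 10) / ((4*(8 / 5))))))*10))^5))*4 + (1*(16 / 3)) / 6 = 11260229288774860800008 / 9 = 1251136587641651200000.89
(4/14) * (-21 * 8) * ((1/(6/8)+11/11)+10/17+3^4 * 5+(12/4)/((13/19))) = -4373744/221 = -19790.70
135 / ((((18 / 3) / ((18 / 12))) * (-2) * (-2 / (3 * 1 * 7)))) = 2835 / 16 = 177.19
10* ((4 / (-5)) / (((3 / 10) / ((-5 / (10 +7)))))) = 400 / 51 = 7.84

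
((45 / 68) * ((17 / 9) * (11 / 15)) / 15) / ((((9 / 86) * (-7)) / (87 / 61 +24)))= -244541 / 115290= -2.12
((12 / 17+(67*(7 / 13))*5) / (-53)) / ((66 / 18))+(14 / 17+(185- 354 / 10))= 5664987 / 37895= 149.49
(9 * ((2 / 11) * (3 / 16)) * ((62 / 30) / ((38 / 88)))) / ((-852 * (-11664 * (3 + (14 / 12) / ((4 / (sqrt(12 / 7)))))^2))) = 13609 / 789468525000-31 * sqrt(21) / 32894521875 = 0.00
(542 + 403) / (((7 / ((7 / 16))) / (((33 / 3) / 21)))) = 495 / 16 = 30.94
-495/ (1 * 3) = -165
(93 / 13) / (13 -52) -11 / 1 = -1890 / 169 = -11.18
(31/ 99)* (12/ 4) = 31/ 33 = 0.94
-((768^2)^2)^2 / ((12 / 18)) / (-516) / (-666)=-840479776858391445504 / 1591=-528271387088869544.63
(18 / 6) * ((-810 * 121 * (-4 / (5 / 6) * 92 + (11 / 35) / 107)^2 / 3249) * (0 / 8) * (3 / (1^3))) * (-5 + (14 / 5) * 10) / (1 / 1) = 0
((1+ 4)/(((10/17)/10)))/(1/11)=935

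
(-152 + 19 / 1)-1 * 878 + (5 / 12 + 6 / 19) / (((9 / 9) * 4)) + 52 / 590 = -1010.73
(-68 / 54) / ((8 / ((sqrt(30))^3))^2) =-2125 / 4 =-531.25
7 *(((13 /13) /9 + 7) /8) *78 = 1456 /3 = 485.33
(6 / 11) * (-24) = -144 / 11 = -13.09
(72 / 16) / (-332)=-9 / 664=-0.01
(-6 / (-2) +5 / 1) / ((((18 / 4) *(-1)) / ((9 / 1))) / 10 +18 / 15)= 160 / 23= 6.96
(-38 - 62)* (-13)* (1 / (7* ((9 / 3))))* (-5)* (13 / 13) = -6500 / 21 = -309.52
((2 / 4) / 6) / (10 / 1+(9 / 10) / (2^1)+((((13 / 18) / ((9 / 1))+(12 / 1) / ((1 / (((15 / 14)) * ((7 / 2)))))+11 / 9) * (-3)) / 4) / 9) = 810 / 64069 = 0.01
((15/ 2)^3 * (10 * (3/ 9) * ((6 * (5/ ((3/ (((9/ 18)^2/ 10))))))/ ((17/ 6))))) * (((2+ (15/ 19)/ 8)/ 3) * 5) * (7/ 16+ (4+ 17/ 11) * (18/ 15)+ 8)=114024375/ 17408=6550.11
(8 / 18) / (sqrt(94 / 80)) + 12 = 8 * sqrt(470) / 423 + 12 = 12.41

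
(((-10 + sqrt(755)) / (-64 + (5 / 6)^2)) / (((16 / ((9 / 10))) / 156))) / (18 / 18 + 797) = 1053 / 606214- 1053 *sqrt(755) / 6062140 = -0.00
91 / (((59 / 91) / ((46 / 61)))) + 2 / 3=1149976 / 10797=106.51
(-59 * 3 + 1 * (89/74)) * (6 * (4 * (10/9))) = -520360/111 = -4687.93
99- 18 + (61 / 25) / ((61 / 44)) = 2069 / 25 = 82.76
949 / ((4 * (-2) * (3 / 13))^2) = 160381 / 576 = 278.44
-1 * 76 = -76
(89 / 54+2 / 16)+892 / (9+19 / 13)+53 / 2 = 416911 / 3672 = 113.54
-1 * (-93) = 93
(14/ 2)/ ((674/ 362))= 1267/ 337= 3.76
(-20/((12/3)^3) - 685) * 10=-54825/8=-6853.12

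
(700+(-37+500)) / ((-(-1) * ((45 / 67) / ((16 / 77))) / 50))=12467360 / 693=17990.42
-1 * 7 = -7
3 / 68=0.04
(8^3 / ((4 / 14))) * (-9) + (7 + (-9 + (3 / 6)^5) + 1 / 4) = -516151 / 32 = -16129.72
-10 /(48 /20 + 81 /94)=-4700 /1533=-3.07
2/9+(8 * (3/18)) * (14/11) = 190/99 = 1.92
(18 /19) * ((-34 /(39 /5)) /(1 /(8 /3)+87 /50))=-68000 /34827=-1.95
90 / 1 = 90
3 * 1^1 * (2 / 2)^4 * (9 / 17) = 27 / 17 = 1.59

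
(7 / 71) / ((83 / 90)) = 630 / 5893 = 0.11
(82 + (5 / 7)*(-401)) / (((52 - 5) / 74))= -105894 / 329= -321.87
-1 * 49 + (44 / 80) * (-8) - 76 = -647 / 5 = -129.40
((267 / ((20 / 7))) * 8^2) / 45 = 9968 / 75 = 132.91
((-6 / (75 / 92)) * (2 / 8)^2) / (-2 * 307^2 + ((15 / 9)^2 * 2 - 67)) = 207 / 84851750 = 0.00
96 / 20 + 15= 99 / 5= 19.80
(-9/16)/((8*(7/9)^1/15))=-1215/896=-1.36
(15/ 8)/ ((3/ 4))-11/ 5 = 3/ 10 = 0.30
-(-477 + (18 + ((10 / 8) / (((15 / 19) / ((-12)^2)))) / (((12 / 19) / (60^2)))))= -1299141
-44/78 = -22/39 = -0.56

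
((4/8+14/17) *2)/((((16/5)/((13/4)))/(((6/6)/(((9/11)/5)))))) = 17875/1088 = 16.43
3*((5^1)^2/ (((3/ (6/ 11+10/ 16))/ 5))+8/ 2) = 13931/ 88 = 158.31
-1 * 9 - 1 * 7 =-16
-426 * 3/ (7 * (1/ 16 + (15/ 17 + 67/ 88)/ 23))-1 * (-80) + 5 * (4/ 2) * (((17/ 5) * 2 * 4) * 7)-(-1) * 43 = 14287181/ 21511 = 664.18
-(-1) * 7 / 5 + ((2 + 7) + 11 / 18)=991 / 90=11.01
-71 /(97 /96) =-6816 /97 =-70.27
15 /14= 1.07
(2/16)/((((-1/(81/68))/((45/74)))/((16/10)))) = -729/5032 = -0.14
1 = 1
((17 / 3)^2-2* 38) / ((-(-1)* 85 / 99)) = -869 / 17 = -51.12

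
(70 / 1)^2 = 4900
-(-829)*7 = 5803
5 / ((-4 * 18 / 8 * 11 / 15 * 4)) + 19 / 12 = 46 / 33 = 1.39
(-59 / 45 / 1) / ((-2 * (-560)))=-59 / 50400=-0.00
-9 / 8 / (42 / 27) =-81 / 112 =-0.72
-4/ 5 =-0.80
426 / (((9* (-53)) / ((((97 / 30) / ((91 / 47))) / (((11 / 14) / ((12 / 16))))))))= -323689 / 227370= -1.42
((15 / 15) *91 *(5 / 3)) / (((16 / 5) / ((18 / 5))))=1365 / 8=170.62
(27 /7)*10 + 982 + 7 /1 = 7193 /7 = 1027.57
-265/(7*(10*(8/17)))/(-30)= 901/3360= 0.27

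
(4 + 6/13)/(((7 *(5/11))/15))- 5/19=35911/1729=20.77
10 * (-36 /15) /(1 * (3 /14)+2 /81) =-27216 /271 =-100.43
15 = 15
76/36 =19/9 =2.11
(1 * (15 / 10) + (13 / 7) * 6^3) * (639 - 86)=445323 / 2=222661.50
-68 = -68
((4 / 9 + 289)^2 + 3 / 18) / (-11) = -13572077 / 1782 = -7616.20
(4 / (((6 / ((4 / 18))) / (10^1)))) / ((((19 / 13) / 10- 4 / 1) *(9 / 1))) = -5200 / 121743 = -0.04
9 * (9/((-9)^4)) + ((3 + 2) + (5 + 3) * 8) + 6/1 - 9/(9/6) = 5590/81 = 69.01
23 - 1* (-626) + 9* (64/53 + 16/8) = 35927/53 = 677.87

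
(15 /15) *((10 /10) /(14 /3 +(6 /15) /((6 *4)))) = 60 /281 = 0.21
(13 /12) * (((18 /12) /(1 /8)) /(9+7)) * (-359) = -291.69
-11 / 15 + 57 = 844 / 15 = 56.27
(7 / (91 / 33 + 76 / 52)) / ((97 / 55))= 33033 / 35114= 0.94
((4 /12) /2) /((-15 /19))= -19 /90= -0.21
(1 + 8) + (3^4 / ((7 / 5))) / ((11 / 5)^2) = 17748 / 847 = 20.95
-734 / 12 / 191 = -367 / 1146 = -0.32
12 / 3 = 4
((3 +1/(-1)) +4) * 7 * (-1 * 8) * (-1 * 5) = 1680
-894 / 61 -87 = -6201 / 61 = -101.66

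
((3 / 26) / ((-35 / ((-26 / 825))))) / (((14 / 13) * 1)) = 13 / 134750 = 0.00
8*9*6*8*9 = 31104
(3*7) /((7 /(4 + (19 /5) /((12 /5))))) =67 /4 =16.75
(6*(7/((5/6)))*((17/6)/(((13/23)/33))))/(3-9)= -90321/65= -1389.55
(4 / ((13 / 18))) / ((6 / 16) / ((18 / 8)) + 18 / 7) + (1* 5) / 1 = 10499 / 1495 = 7.02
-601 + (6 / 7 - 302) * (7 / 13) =-9921 / 13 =-763.15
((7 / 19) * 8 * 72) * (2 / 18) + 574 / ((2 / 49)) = 267645 / 19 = 14086.58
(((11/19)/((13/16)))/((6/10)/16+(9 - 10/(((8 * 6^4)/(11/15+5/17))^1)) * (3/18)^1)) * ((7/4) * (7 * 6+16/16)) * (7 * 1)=367657678080/1505885147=244.15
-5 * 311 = -1555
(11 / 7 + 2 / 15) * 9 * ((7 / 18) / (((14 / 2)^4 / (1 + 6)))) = 179 / 10290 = 0.02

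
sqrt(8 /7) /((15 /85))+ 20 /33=20 /33+ 34*sqrt(14) /21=6.66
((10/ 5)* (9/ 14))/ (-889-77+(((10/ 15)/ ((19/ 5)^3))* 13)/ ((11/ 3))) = -679041/ 510163388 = -0.00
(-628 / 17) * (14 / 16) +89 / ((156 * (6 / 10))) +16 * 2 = 4991 / 7956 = 0.63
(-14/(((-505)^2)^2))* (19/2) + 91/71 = 5918435297432/4617680294375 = 1.28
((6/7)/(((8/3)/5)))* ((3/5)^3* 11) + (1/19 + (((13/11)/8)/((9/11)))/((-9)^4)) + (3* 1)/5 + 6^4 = 2042654583391/1570703400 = 1300.47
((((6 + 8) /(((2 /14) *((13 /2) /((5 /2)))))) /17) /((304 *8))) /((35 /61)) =427 /268736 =0.00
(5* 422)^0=1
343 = 343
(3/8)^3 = 27/512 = 0.05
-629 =-629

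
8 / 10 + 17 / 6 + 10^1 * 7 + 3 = 76.63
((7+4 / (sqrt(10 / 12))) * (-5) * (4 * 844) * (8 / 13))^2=204240977920 * sqrt(30) / 169+1243681669120 / 169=13978435366.02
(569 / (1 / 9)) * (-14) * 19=-1362186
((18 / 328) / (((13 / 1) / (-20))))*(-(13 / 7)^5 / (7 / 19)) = 24419655 / 4823609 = 5.06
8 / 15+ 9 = 143 / 15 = 9.53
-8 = -8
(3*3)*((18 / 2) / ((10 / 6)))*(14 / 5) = 3402 / 25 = 136.08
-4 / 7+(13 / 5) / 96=-1829 / 3360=-0.54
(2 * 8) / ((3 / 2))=32 / 3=10.67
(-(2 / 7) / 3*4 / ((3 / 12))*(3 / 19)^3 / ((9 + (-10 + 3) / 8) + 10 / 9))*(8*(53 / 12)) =-732672 / 31928645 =-0.02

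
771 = 771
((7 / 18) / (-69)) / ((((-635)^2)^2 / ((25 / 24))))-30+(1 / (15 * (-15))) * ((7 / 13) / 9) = -25201995619047769 / 840059074717200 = -30.00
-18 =-18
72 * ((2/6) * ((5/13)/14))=60/91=0.66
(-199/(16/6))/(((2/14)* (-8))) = 4179/64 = 65.30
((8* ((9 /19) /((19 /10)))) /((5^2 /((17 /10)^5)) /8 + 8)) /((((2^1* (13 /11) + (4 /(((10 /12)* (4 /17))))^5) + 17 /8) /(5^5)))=73211376562500000 /341138986369151551963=0.00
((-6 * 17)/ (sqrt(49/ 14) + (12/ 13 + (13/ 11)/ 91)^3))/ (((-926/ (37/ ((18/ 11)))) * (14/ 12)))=-1631158979932216536802/ 2633810787761014311707 + 994373989069118074417 * sqrt(14)/ 2633810787761014311707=0.79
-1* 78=-78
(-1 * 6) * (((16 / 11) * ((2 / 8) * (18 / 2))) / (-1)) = 216 / 11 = 19.64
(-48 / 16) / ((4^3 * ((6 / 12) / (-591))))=1773 / 32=55.41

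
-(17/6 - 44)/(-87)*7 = -1729/522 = -3.31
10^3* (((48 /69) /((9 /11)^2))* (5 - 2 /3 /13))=373648000 /72657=5142.63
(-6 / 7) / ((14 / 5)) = -15 / 49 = -0.31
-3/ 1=-3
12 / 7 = 1.71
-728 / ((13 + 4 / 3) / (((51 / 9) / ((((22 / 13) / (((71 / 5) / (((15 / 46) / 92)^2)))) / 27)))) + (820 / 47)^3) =-31860908299990258944 / 232420674218222502875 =-0.14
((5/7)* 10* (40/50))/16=0.36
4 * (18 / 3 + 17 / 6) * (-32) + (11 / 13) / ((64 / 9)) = -2821847 / 2496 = -1130.55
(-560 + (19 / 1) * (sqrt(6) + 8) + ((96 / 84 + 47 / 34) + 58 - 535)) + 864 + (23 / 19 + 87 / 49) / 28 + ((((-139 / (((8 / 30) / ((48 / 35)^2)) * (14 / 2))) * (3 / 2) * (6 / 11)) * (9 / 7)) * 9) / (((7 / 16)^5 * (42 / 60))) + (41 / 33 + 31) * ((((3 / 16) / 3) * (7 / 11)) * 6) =-2609638808905797173 / 22079960313334 + 19 * sqrt(6) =-118143.84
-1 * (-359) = 359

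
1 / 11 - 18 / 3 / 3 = -21 / 11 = -1.91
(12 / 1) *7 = 84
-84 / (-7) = 12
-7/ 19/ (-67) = 0.01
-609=-609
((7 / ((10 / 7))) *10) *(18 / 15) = 294 / 5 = 58.80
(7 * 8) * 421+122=23698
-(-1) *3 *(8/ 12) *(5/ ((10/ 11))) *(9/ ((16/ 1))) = 99/ 16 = 6.19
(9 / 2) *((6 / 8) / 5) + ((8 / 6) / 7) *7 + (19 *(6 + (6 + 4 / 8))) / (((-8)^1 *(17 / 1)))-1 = -3011 / 4080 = -0.74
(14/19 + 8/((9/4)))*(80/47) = 58720/8037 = 7.31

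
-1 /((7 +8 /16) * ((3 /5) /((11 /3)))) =-22 /27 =-0.81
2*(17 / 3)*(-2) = -68 / 3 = -22.67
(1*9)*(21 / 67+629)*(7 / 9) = 295148 / 67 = 4405.19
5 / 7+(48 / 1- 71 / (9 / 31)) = -12338 / 63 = -195.84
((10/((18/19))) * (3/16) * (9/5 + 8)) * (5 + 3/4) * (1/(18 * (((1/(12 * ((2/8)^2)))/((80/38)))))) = 5635/576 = 9.78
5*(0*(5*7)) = 0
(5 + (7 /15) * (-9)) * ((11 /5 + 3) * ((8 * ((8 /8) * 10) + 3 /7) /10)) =29276 /875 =33.46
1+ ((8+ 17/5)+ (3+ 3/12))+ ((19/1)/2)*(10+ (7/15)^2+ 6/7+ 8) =1240229/6300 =196.86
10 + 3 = 13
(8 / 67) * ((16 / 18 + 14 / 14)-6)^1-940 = -567116 / 603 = -940.49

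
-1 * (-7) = 7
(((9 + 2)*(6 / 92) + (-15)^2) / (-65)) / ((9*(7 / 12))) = -6922 / 10465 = -0.66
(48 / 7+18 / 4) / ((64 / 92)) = 3657 / 224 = 16.33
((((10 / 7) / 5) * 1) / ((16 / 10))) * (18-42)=-30 / 7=-4.29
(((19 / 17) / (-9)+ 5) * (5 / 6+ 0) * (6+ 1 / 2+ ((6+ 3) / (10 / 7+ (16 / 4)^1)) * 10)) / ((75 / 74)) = 12103477 / 130815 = 92.52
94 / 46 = 47 / 23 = 2.04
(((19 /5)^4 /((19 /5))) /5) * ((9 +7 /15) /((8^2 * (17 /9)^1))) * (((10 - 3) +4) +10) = 30680307 /1700000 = 18.05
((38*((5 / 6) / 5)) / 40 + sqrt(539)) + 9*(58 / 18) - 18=1339 / 120 + 7*sqrt(11)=34.37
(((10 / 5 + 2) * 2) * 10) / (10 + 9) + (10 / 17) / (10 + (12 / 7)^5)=285090025 / 67329673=4.23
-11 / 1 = -11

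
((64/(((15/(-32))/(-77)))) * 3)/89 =157696/445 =354.37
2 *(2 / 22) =0.18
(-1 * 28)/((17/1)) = -28/17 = -1.65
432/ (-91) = -432/ 91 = -4.75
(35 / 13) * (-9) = -315 / 13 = -24.23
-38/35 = -1.09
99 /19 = 5.21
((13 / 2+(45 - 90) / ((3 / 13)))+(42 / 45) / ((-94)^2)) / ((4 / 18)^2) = -42160122 / 11045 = -3817.12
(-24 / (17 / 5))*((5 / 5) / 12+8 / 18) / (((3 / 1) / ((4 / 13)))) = -0.38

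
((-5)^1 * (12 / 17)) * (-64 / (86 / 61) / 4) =29280 / 731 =40.05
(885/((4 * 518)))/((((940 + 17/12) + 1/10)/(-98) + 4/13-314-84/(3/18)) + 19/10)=-0.00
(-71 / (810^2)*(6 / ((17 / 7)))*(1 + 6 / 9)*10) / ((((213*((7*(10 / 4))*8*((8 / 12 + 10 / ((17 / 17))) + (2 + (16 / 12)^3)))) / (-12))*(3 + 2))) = 1 / 41929650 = 0.00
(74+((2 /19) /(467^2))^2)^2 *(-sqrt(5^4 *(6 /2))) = -40360161601227065602675178240100 *sqrt(3) /294814913084198769058317361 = -237117.76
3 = 3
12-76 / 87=968 / 87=11.13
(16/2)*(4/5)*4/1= 128/5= 25.60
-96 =-96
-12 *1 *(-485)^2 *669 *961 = -1814739234300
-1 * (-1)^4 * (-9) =9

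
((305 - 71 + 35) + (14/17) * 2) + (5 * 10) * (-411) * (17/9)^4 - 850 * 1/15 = -9718064873/37179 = -261385.86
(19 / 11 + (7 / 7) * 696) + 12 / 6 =7697 / 11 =699.73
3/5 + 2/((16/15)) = 99/40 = 2.48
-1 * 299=-299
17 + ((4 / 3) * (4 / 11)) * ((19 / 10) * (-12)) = 327 / 55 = 5.95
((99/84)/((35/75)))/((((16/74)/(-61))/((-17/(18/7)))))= 2110295/448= 4710.48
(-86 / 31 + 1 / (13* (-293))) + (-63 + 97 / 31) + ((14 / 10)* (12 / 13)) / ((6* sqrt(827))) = -62.64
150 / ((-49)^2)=150 / 2401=0.06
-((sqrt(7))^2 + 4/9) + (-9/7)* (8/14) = -3607/441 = -8.18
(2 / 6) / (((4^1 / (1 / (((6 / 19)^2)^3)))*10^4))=47045881 / 5598720000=0.01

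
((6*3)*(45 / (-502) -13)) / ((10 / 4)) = -118278 / 1255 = -94.25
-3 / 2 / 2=-3 / 4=-0.75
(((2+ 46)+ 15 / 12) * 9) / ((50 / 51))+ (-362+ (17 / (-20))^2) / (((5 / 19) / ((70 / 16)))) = -3554639 / 640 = -5554.12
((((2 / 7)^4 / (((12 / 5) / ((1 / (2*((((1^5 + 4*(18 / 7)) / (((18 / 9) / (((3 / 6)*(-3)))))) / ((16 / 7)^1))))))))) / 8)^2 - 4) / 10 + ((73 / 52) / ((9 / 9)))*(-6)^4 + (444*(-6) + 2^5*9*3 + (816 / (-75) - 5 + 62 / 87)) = 104847122369006831 / 27466598582575425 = 3.82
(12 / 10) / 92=3 / 230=0.01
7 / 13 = 0.54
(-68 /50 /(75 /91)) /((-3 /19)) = 58786 /5625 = 10.45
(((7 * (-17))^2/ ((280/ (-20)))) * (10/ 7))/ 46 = -1445/ 46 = -31.41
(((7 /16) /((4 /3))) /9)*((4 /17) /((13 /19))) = 133 /10608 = 0.01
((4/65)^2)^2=256/17850625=0.00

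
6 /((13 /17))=7.85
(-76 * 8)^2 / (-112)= -23104 / 7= -3300.57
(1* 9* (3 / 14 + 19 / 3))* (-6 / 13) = -27.20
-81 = -81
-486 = -486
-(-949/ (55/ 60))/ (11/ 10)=113880/ 121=941.16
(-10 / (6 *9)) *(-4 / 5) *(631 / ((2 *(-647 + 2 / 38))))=-11989 / 165942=-0.07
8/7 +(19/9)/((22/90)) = 753/77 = 9.78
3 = 3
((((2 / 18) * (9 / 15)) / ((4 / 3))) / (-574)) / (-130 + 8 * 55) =-1 / 3558800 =-0.00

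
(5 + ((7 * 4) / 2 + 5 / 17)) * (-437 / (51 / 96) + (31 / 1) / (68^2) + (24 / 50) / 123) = -15870.91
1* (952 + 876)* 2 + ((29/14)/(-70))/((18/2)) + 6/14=32249671/8820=3656.43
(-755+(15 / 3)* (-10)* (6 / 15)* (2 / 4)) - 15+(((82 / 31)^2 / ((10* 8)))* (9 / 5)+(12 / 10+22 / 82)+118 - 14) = -2657102091 / 3940100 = -674.37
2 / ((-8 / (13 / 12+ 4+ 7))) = -145 / 48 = -3.02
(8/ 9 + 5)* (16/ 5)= 848/ 45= 18.84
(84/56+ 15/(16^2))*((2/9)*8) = 133/48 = 2.77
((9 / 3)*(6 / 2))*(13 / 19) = 117 / 19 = 6.16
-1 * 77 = -77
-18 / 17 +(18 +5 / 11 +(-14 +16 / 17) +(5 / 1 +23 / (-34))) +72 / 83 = 9.53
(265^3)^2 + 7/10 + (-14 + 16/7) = 24242269984842979/70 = 346318142640613.99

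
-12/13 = -0.92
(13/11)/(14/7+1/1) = 13/33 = 0.39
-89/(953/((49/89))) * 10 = -490/953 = -0.51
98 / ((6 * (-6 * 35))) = -7 / 90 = -0.08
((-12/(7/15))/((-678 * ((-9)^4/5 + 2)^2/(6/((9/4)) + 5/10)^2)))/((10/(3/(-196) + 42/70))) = 344755/26776603057904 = 0.00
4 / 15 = 0.27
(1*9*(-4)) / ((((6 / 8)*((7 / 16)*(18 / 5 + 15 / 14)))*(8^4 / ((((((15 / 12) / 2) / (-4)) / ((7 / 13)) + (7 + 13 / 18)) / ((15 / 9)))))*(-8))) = 14983 / 4687872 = 0.00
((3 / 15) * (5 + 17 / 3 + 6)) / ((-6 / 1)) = -5 / 9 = -0.56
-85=-85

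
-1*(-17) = 17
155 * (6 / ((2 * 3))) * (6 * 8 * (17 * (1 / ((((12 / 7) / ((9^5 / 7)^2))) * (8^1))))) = 9187676896635 / 14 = 656262635473.93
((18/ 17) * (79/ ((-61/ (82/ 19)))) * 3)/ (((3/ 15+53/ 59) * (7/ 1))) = -955505/ 413763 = -2.31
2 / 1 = 2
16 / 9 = 1.78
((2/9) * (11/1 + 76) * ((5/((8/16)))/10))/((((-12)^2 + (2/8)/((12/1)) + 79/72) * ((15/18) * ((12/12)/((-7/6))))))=-19488/104485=-0.19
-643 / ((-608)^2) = -643 / 369664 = -0.00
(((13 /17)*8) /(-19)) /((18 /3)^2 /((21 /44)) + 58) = -364 /150841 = -0.00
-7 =-7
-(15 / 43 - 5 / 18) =-55 / 774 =-0.07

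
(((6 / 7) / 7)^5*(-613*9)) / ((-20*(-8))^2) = -0.00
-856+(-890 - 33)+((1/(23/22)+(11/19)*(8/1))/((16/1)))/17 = -105728307/59432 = -1778.98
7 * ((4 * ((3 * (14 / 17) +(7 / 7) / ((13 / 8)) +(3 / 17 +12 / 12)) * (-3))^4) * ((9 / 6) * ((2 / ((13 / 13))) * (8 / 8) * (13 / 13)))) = 5357570765246784 / 2385443281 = 2245943.47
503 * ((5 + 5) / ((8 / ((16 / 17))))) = 10060 / 17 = 591.76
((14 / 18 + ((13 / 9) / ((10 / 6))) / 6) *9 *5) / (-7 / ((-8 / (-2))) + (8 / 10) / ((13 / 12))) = -10790 / 263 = -41.03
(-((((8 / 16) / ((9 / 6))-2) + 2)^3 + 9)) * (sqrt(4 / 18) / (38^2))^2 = -61 / 63336006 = -0.00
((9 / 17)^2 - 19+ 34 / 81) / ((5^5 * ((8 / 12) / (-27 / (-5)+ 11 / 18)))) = -57938936 / 1097296875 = -0.05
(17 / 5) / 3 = 17 / 15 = 1.13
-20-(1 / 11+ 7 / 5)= -1182 / 55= -21.49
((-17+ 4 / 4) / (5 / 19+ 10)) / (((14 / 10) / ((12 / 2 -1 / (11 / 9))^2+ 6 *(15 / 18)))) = -1171616 / 33033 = -35.47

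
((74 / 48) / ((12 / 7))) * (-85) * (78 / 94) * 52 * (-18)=11161605 / 188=59370.24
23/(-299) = -1/13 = -0.08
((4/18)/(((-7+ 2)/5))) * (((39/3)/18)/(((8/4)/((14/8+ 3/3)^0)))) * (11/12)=-143/1944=-0.07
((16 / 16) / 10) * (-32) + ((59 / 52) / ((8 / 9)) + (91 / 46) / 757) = -69566771 / 36214880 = -1.92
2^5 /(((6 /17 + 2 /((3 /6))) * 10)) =136 /185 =0.74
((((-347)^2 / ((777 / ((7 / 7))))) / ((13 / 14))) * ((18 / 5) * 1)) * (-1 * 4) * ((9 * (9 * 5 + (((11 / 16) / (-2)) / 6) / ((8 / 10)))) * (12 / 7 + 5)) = -351488681307 / 53872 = -6524515.17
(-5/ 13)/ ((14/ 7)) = -5/ 26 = -0.19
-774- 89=-863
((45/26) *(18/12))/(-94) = -135/4888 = -0.03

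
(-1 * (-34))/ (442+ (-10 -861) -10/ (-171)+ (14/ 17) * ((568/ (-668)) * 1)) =-16505946/ 208577759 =-0.08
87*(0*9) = 0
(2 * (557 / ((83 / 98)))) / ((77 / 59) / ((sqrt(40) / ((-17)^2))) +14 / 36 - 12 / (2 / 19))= -139888208149200 / 8753629322243 - 23220248363928 * sqrt(10) / 8753629322243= -24.37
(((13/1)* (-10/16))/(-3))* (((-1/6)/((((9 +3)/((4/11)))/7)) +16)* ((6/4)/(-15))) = -41093/9504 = -4.32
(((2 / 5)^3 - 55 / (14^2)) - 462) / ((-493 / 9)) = 101918763 / 12078500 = 8.44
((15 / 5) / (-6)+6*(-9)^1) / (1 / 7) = -763 / 2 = -381.50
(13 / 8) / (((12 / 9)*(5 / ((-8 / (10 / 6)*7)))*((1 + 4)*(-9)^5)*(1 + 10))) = 91 / 36085500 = 0.00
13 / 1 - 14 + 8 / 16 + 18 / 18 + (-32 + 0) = -31.50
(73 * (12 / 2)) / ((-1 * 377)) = -438 / 377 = -1.16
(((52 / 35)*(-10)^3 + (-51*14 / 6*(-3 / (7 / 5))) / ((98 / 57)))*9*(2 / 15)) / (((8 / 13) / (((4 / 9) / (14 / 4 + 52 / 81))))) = -836433 / 2989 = -279.84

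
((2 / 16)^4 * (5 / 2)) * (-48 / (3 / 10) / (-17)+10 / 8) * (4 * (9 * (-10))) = -163125 / 69632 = -2.34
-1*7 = -7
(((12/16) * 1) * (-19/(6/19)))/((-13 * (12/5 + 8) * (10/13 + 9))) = 0.03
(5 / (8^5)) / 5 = 1 / 32768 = 0.00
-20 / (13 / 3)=-60 / 13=-4.62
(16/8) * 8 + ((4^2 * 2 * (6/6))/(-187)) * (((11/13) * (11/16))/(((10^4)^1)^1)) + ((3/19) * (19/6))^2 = 16.25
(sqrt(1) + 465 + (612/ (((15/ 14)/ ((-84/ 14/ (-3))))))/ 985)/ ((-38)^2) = 1150381/ 3555850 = 0.32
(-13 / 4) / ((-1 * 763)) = 13 / 3052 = 0.00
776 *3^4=62856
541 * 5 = 2705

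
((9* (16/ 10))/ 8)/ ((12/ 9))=27/ 20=1.35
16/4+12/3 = 8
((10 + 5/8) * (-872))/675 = -1853/135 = -13.73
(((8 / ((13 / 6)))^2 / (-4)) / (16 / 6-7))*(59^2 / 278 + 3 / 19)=57864672 / 5802277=9.97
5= 5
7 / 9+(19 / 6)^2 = 389 / 36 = 10.81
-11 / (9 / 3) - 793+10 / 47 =-112300 / 141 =-796.45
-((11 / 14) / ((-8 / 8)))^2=-121 / 196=-0.62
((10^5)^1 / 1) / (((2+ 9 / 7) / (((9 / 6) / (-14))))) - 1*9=-75207 / 23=-3269.87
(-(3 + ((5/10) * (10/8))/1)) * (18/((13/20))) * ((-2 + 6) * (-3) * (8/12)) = 10440/13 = 803.08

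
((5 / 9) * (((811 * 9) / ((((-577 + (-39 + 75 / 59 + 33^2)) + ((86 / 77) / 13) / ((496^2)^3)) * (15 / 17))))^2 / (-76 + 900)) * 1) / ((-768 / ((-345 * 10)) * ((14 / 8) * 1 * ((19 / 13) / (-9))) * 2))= -15328690222376368207510679046187061135529822126080 / 9455709085699664955633257313154588789429086303117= -1.62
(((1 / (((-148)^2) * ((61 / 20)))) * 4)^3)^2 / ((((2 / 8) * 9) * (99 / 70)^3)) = 21437500000 / 2961745873906535213833101665781646731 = 0.00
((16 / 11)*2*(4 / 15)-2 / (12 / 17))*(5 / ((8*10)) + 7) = -76727 / 5280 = -14.53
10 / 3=3.33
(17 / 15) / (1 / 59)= 1003 / 15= 66.87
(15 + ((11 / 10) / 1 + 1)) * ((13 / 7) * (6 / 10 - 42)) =-460161 / 350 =-1314.75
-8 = -8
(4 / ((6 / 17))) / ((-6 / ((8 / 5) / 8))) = -17 / 45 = -0.38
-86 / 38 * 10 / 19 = -1.19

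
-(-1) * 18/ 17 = 18/ 17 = 1.06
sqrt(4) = 2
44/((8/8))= 44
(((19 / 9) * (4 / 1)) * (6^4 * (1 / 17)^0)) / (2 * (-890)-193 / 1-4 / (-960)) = -2626560 / 473519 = -5.55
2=2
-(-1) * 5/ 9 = 5/ 9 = 0.56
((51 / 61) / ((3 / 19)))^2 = 104329 / 3721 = 28.04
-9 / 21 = -3 / 7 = -0.43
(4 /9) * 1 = 4 /9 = 0.44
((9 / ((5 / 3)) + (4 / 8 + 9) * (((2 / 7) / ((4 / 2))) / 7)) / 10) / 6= 2741 / 29400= 0.09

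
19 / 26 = 0.73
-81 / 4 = -20.25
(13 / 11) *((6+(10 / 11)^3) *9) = 1051362 / 14641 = 71.81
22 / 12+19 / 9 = 3.94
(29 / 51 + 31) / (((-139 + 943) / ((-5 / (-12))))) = 4025 / 246024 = 0.02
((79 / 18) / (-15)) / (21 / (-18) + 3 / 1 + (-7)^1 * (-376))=-79 / 711135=-0.00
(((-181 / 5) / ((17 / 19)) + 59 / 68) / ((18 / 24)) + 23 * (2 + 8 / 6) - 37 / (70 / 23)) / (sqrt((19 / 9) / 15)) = 8369 * sqrt(285) / 4522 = 31.24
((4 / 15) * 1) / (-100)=-1 / 375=-0.00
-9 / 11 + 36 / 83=-351 / 913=-0.38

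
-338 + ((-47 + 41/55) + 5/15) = -63347/165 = -383.92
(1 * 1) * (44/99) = 4/9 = 0.44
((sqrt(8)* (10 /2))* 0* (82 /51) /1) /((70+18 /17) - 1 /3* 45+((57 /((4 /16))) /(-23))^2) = 0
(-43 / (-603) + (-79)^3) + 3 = -297300665 / 603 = -493035.93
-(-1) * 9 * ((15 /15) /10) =9 /10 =0.90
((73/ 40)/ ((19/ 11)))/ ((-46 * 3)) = -803/ 104880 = -0.01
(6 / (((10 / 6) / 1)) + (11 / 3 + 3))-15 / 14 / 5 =2111 / 210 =10.05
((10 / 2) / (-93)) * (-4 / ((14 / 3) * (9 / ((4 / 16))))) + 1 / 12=661 / 7812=0.08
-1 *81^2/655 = -6561/655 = -10.02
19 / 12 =1.58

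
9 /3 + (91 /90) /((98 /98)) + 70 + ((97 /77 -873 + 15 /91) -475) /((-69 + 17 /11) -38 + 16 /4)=11080243 /126945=87.28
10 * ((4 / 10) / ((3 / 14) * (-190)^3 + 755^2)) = -28 / 6298325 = -0.00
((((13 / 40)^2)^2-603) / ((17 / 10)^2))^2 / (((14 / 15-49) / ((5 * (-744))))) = 664817874470369031159 / 197324442828800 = 3369161.29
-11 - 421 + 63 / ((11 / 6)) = -4374 / 11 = -397.64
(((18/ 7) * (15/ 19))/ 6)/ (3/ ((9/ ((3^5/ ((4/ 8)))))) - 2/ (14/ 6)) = 15/ 7144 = 0.00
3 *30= 90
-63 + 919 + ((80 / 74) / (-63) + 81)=2184107 / 2331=936.98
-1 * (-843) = 843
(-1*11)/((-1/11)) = 121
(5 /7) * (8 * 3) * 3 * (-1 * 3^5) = -87480 /7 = -12497.14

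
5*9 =45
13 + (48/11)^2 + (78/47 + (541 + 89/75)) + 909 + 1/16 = 10133893213/6824400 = 1484.95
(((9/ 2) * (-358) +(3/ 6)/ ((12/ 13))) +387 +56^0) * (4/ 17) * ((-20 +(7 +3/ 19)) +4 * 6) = -3109934/ 969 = -3209.43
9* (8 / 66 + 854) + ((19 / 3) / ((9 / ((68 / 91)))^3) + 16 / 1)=139646762860606 / 18128657547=7703.09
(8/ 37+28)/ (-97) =-0.29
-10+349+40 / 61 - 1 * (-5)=21024 / 61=344.66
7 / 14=1 / 2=0.50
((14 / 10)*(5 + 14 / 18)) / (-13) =-28 / 45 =-0.62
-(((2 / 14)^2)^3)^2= -1 / 13841287201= -0.00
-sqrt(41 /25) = -sqrt(41) /5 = -1.28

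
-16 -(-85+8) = 61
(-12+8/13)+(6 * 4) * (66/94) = 3340/611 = 5.47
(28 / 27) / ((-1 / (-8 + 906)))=-25144 / 27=-931.26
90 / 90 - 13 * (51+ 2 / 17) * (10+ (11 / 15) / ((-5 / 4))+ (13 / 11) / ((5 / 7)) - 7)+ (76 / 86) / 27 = -1333329269 / 493425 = -2702.19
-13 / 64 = -0.20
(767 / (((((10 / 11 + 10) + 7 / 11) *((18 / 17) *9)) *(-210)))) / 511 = -143429 / 2207795940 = -0.00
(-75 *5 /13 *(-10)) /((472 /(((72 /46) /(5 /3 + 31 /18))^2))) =196830000 /1509769703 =0.13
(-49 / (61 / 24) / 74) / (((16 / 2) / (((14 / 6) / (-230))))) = 343 / 1038220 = 0.00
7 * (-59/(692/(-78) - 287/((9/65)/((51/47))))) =757029/4139017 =0.18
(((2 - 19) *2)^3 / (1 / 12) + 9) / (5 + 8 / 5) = -786065 / 11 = -71460.45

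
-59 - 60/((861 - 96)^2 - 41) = -8631479/146296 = -59.00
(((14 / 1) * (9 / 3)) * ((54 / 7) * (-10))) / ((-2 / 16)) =25920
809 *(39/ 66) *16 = 84136/ 11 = 7648.73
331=331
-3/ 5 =-0.60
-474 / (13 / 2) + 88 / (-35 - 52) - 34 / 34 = -84751 / 1131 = -74.93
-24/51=-8/17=-0.47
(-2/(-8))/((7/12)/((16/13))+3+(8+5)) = 48/3163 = 0.02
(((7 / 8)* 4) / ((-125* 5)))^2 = 0.00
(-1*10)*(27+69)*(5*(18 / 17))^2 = -7776000 / 289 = -26906.57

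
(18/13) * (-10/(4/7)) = -315/13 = -24.23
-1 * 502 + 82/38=-9497/19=-499.84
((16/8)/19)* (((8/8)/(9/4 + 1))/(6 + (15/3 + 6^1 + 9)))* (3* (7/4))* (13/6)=7/494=0.01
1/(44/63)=63/44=1.43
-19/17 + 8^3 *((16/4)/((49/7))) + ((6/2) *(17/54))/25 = 15609373/53550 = 291.49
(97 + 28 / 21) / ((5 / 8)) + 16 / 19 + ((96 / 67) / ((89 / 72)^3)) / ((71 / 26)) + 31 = 36214297957795 / 191151639381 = 189.45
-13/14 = -0.93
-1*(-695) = 695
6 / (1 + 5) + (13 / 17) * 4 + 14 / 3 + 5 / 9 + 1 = 1573 / 153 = 10.28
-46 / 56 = -23 / 28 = -0.82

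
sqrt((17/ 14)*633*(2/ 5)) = sqrt(376635)/ 35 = 17.53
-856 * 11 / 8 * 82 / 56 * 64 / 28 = -193028 / 49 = -3939.35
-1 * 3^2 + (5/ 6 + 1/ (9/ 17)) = -113/ 18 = -6.28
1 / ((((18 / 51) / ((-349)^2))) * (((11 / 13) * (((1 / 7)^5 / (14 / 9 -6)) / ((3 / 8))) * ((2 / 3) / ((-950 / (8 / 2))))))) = 1074476549999125 / 264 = 4069986931814.87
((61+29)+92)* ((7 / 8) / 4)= 637 / 16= 39.81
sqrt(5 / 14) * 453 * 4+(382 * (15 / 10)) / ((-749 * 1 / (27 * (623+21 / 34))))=-46861659 / 3638+906 * sqrt(70) / 7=-11798.28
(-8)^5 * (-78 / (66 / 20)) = 8519680 / 11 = 774516.36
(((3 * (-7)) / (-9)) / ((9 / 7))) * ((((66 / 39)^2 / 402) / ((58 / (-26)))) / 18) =-5929 / 18413811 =-0.00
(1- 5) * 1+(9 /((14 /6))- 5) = -36 /7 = -5.14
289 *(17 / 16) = 4913 / 16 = 307.06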